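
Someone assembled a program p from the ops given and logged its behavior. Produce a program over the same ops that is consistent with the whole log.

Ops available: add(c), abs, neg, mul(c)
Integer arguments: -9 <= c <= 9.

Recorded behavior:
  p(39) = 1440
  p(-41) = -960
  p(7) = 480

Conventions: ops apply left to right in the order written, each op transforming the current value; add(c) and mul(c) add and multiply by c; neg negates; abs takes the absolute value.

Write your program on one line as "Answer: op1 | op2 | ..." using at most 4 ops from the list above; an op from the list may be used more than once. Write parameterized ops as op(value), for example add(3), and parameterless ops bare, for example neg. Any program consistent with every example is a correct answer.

add(9) | mul(5) | mul(-6) | neg

Check, running the answer program on each example:
  39 -> 48 -> 240 -> -1440 -> 1440
  -41 -> -32 -> -160 -> 960 -> -960
  7 -> 16 -> 80 -> -480 -> 480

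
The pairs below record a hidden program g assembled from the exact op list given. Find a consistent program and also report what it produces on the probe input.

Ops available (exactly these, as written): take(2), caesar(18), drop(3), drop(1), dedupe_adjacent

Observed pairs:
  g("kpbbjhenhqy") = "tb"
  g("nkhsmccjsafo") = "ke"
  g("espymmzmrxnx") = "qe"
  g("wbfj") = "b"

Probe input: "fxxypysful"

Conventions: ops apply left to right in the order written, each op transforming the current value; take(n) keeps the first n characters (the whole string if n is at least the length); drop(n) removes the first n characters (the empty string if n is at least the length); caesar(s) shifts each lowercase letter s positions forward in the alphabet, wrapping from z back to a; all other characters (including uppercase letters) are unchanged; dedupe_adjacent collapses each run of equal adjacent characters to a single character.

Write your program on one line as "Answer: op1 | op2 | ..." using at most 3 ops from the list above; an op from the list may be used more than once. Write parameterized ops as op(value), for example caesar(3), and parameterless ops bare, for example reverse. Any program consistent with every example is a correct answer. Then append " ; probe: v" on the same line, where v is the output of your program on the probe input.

caesar(18) | drop(3) | take(2) ; probe: "qh"

Check, running the answer program on each example:
  "kpbbjhenhqy" -> "chttbzwfziq" -> "tbzwfziq" -> "tb"
  "nkhsmccjsafo" -> "fczkeuubksxg" -> "keuubksxg" -> "ke"
  "espymmzmrxnx" -> "wkhqeerejpfp" -> "qeerejpfp" -> "qe"
  "wbfj" -> "otxb" -> "b" -> "b"
  probe: "fxxypysful" -> "xppqhqkxmd" -> "qhqkxmd" -> "qh"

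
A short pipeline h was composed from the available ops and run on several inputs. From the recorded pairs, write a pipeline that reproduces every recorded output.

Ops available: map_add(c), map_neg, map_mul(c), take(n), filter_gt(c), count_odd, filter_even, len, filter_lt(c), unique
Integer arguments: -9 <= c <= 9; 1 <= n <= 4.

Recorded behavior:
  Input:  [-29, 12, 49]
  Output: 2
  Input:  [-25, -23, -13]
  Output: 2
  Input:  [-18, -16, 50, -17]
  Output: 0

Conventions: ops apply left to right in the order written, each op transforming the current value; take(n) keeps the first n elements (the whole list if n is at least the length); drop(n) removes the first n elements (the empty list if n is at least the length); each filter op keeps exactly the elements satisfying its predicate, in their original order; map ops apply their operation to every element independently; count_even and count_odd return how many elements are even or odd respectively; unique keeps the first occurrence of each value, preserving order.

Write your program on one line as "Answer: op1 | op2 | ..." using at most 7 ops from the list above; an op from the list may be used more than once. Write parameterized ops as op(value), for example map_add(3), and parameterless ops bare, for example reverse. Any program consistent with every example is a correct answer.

take(3) | map_add(-1) | filter_even | map_add(3) | take(2) | len

Check, running the answer program on each example:
  [-29, 12, 49] -> [-29, 12, 49] -> [-30, 11, 48] -> [-30, 48] -> [-27, 51] -> [-27, 51] -> 2
  [-25, -23, -13] -> [-25, -23, -13] -> [-26, -24, -14] -> [-26, -24, -14] -> [-23, -21, -11] -> [-23, -21] -> 2
  [-18, -16, 50, -17] -> [-18, -16, 50] -> [-19, -17, 49] -> [] -> [] -> [] -> 0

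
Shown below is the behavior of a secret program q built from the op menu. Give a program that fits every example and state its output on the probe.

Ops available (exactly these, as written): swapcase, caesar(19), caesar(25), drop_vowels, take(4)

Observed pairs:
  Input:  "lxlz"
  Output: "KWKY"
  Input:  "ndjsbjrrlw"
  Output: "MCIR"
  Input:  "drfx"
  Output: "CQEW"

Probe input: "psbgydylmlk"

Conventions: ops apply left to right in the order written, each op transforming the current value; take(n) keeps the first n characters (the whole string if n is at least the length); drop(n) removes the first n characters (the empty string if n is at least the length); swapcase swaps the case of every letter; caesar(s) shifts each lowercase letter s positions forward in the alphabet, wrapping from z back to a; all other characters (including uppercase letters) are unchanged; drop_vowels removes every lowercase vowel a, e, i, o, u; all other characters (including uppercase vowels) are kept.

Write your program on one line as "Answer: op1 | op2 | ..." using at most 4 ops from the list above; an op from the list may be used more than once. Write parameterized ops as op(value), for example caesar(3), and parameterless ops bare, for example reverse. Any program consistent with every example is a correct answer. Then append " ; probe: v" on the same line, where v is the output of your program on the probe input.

caesar(25) | swapcase | take(4) ; probe: "ORAF"

Check, running the answer program on each example:
  "lxlz" -> "kwky" -> "KWKY" -> "KWKY"
  "ndjsbjrrlw" -> "mciraiqqkv" -> "MCIRAIQQKV" -> "MCIR"
  "drfx" -> "cqew" -> "CQEW" -> "CQEW"
  probe: "psbgydylmlk" -> "orafxcxklkj" -> "ORAFXCXKLKJ" -> "ORAF"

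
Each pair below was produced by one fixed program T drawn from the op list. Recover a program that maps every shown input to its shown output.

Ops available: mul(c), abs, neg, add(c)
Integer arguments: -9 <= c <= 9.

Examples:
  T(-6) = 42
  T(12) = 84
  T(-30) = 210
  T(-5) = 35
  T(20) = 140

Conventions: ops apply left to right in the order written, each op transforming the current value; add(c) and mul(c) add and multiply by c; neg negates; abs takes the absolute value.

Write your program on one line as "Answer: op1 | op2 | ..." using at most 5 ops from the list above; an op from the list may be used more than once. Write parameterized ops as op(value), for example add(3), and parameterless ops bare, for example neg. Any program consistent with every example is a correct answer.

neg | mul(7) | neg | abs

Check, running the answer program on each example:
  -6 -> 6 -> 42 -> -42 -> 42
  12 -> -12 -> -84 -> 84 -> 84
  -30 -> 30 -> 210 -> -210 -> 210
  -5 -> 5 -> 35 -> -35 -> 35
  20 -> -20 -> -140 -> 140 -> 140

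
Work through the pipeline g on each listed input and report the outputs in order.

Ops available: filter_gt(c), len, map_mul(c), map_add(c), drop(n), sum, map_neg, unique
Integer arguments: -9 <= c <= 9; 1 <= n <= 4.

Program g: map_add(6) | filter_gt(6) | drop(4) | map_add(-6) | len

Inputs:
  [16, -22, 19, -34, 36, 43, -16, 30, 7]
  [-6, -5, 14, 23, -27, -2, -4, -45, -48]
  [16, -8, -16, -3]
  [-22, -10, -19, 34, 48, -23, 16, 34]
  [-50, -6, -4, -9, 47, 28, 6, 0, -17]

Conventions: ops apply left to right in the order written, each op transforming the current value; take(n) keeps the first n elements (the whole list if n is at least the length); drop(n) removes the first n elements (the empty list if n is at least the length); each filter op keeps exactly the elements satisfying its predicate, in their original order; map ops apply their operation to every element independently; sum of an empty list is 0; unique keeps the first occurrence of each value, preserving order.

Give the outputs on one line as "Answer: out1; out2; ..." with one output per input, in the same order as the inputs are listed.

Execution, op by op:
  [16, -22, 19, -34, 36, 43, -16, 30, 7] -> [22, -16, 25, -28, 42, 49, -10, 36, 13] -> [22, 25, 42, 49, 36, 13] -> [36, 13] -> [30, 7] -> 2
  [-6, -5, 14, 23, -27, -2, -4, -45, -48] -> [0, 1, 20, 29, -21, 4, 2, -39, -42] -> [20, 29] -> [] -> [] -> 0
  [16, -8, -16, -3] -> [22, -2, -10, 3] -> [22] -> [] -> [] -> 0
  [-22, -10, -19, 34, 48, -23, 16, 34] -> [-16, -4, -13, 40, 54, -17, 22, 40] -> [40, 54, 22, 40] -> [] -> [] -> 0
  [-50, -6, -4, -9, 47, 28, 6, 0, -17] -> [-44, 0, 2, -3, 53, 34, 12, 6, -11] -> [53, 34, 12] -> [] -> [] -> 0

2; 0; 0; 0; 0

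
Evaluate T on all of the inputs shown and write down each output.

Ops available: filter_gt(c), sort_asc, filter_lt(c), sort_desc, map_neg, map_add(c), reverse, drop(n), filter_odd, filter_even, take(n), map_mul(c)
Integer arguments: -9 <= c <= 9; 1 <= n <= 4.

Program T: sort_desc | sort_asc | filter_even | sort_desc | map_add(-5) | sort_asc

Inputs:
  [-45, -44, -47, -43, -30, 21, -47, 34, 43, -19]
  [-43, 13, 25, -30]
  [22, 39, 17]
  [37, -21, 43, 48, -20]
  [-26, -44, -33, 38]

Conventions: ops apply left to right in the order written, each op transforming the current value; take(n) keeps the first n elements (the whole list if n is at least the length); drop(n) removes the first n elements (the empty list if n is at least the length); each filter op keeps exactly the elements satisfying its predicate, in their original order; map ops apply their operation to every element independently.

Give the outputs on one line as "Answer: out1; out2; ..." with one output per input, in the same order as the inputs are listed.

Execution, op by op:
  [-45, -44, -47, -43, -30, 21, -47, 34, 43, -19] -> [43, 34, 21, -19, -30, -43, -44, -45, -47, -47] -> [-47, -47, -45, -44, -43, -30, -19, 21, 34, 43] -> [-44, -30, 34] -> [34, -30, -44] -> [29, -35, -49] -> [-49, -35, 29]
  [-43, 13, 25, -30] -> [25, 13, -30, -43] -> [-43, -30, 13, 25] -> [-30] -> [-30] -> [-35] -> [-35]
  [22, 39, 17] -> [39, 22, 17] -> [17, 22, 39] -> [22] -> [22] -> [17] -> [17]
  [37, -21, 43, 48, -20] -> [48, 43, 37, -20, -21] -> [-21, -20, 37, 43, 48] -> [-20, 48] -> [48, -20] -> [43, -25] -> [-25, 43]
  [-26, -44, -33, 38] -> [38, -26, -33, -44] -> [-44, -33, -26, 38] -> [-44, -26, 38] -> [38, -26, -44] -> [33, -31, -49] -> [-49, -31, 33]

[-49, -35, 29]; [-35]; [17]; [-25, 43]; [-49, -31, 33]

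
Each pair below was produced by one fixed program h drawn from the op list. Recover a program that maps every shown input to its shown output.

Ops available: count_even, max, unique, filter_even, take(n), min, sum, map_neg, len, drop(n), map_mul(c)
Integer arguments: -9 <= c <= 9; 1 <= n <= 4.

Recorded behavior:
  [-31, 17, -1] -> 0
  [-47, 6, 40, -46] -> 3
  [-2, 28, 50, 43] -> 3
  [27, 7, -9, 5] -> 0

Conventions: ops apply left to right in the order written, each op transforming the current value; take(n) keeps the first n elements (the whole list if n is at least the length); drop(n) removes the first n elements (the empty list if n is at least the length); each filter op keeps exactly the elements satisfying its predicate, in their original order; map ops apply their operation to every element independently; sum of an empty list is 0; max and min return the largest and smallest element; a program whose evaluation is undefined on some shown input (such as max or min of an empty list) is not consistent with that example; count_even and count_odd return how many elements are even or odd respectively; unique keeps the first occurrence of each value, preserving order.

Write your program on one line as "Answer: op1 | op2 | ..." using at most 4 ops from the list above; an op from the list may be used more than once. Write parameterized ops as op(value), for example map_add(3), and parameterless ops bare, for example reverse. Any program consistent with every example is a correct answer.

filter_even | map_mul(8) | len

Check, running the answer program on each example:
  [-31, 17, -1] -> [] -> [] -> 0
  [-47, 6, 40, -46] -> [6, 40, -46] -> [48, 320, -368] -> 3
  [-2, 28, 50, 43] -> [-2, 28, 50] -> [-16, 224, 400] -> 3
  [27, 7, -9, 5] -> [] -> [] -> 0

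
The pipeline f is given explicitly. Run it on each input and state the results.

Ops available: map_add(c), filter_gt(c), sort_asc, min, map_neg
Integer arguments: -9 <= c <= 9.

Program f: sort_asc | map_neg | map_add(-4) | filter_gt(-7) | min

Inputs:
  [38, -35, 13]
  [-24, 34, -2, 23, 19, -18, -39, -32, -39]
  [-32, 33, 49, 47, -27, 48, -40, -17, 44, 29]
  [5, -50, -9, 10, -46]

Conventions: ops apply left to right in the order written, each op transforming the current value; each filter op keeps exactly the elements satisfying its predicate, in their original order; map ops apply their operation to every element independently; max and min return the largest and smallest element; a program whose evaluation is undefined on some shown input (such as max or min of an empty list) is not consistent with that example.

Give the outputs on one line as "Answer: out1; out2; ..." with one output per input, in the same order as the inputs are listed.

31; -2; 13; 5

Execution, op by op:
  [38, -35, 13] -> [-35, 13, 38] -> [35, -13, -38] -> [31, -17, -42] -> [31] -> 31
  [-24, 34, -2, 23, 19, -18, -39, -32, -39] -> [-39, -39, -32, -24, -18, -2, 19, 23, 34] -> [39, 39, 32, 24, 18, 2, -19, -23, -34] -> [35, 35, 28, 20, 14, -2, -23, -27, -38] -> [35, 35, 28, 20, 14, -2] -> -2
  [-32, 33, 49, 47, -27, 48, -40, -17, 44, 29] -> [-40, -32, -27, -17, 29, 33, 44, 47, 48, 49] -> [40, 32, 27, 17, -29, -33, -44, -47, -48, -49] -> [36, 28, 23, 13, -33, -37, -48, -51, -52, -53] -> [36, 28, 23, 13] -> 13
  [5, -50, -9, 10, -46] -> [-50, -46, -9, 5, 10] -> [50, 46, 9, -5, -10] -> [46, 42, 5, -9, -14] -> [46, 42, 5] -> 5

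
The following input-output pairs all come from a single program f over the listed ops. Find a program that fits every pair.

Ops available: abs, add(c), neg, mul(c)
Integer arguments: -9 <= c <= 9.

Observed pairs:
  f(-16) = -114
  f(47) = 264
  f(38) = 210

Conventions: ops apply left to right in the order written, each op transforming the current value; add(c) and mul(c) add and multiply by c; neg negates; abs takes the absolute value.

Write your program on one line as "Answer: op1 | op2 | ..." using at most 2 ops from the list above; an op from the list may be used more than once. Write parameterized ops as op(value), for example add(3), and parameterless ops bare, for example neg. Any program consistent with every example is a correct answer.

add(-3) | mul(6)

Check, running the answer program on each example:
  -16 -> -19 -> -114
  47 -> 44 -> 264
  38 -> 35 -> 210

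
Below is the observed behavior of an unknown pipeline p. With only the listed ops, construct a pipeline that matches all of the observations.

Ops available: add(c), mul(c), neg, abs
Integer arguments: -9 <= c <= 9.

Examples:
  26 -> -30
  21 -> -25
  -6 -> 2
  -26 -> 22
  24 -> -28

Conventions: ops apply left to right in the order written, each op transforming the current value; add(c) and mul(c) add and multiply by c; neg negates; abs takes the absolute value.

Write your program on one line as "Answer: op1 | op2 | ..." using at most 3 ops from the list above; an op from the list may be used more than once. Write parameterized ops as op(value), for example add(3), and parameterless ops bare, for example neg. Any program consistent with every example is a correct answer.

add(6) | neg | add(2)

Check, running the answer program on each example:
  26 -> 32 -> -32 -> -30
  21 -> 27 -> -27 -> -25
  -6 -> 0 -> 0 -> 2
  -26 -> -20 -> 20 -> 22
  24 -> 30 -> -30 -> -28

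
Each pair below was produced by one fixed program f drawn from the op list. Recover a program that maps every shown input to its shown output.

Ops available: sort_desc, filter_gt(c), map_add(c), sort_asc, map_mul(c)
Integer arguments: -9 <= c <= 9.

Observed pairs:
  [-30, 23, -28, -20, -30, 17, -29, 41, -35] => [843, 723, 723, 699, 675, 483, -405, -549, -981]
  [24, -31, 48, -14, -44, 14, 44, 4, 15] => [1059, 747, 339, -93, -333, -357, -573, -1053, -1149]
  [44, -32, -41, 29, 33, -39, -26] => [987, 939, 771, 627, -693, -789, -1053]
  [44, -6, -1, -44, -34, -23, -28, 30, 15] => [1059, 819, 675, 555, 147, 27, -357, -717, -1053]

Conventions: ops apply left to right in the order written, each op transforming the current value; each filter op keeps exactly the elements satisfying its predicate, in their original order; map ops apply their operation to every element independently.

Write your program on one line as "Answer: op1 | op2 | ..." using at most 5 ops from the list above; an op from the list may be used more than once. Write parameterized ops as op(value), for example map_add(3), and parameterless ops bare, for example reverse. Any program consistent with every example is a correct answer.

sort_desc | map_mul(6) | sort_asc | map_mul(-4) | map_add(3)

Check, running the answer program on each example:
  [-30, 23, -28, -20, -30, 17, -29, 41, -35] -> [41, 23, 17, -20, -28, -29, -30, -30, -35] -> [246, 138, 102, -120, -168, -174, -180, -180, -210] -> [-210, -180, -180, -174, -168, -120, 102, 138, 246] -> [840, 720, 720, 696, 672, 480, -408, -552, -984] -> [843, 723, 723, 699, 675, 483, -405, -549, -981]
  [24, -31, 48, -14, -44, 14, 44, 4, 15] -> [48, 44, 24, 15, 14, 4, -14, -31, -44] -> [288, 264, 144, 90, 84, 24, -84, -186, -264] -> [-264, -186, -84, 24, 84, 90, 144, 264, 288] -> [1056, 744, 336, -96, -336, -360, -576, -1056, -1152] -> [1059, 747, 339, -93, -333, -357, -573, -1053, -1149]
  [44, -32, -41, 29, 33, -39, -26] -> [44, 33, 29, -26, -32, -39, -41] -> [264, 198, 174, -156, -192, -234, -246] -> [-246, -234, -192, -156, 174, 198, 264] -> [984, 936, 768, 624, -696, -792, -1056] -> [987, 939, 771, 627, -693, -789, -1053]
  [44, -6, -1, -44, -34, -23, -28, 30, 15] -> [44, 30, 15, -1, -6, -23, -28, -34, -44] -> [264, 180, 90, -6, -36, -138, -168, -204, -264] -> [-264, -204, -168, -138, -36, -6, 90, 180, 264] -> [1056, 816, 672, 552, 144, 24, -360, -720, -1056] -> [1059, 819, 675, 555, 147, 27, -357, -717, -1053]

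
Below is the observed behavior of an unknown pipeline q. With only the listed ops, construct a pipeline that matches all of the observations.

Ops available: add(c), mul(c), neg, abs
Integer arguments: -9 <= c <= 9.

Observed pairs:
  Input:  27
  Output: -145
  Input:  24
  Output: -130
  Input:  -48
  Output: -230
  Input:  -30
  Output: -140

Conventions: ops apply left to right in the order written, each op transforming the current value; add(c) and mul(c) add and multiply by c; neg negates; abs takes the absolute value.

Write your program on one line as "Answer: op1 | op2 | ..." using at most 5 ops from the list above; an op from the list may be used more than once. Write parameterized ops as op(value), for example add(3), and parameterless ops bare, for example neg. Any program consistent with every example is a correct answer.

neg | add(-2) | abs | mul(-5)

Check, running the answer program on each example:
  27 -> -27 -> -29 -> 29 -> -145
  24 -> -24 -> -26 -> 26 -> -130
  -48 -> 48 -> 46 -> 46 -> -230
  -30 -> 30 -> 28 -> 28 -> -140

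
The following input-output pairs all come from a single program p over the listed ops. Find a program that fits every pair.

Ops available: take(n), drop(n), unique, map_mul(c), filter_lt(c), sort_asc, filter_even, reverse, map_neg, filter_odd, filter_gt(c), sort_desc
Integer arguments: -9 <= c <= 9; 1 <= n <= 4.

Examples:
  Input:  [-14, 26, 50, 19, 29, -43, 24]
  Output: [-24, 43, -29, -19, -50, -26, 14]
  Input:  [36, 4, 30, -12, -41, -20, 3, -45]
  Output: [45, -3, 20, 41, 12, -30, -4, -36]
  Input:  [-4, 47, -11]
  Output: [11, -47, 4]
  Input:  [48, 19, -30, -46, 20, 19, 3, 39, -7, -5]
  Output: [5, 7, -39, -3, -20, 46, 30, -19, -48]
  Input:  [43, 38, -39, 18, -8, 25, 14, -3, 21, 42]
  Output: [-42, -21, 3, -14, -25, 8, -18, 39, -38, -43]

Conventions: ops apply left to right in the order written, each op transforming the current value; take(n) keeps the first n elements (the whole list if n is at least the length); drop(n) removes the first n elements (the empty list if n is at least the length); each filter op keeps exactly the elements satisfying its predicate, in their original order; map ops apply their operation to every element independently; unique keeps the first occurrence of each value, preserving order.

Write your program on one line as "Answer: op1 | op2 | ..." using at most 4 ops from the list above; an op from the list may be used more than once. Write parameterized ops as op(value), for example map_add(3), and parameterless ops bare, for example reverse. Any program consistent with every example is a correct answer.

unique | map_neg | reverse

Check, running the answer program on each example:
  [-14, 26, 50, 19, 29, -43, 24] -> [-14, 26, 50, 19, 29, -43, 24] -> [14, -26, -50, -19, -29, 43, -24] -> [-24, 43, -29, -19, -50, -26, 14]
  [36, 4, 30, -12, -41, -20, 3, -45] -> [36, 4, 30, -12, -41, -20, 3, -45] -> [-36, -4, -30, 12, 41, 20, -3, 45] -> [45, -3, 20, 41, 12, -30, -4, -36]
  [-4, 47, -11] -> [-4, 47, -11] -> [4, -47, 11] -> [11, -47, 4]
  [48, 19, -30, -46, 20, 19, 3, 39, -7, -5] -> [48, 19, -30, -46, 20, 3, 39, -7, -5] -> [-48, -19, 30, 46, -20, -3, -39, 7, 5] -> [5, 7, -39, -3, -20, 46, 30, -19, -48]
  [43, 38, -39, 18, -8, 25, 14, -3, 21, 42] -> [43, 38, -39, 18, -8, 25, 14, -3, 21, 42] -> [-43, -38, 39, -18, 8, -25, -14, 3, -21, -42] -> [-42, -21, 3, -14, -25, 8, -18, 39, -38, -43]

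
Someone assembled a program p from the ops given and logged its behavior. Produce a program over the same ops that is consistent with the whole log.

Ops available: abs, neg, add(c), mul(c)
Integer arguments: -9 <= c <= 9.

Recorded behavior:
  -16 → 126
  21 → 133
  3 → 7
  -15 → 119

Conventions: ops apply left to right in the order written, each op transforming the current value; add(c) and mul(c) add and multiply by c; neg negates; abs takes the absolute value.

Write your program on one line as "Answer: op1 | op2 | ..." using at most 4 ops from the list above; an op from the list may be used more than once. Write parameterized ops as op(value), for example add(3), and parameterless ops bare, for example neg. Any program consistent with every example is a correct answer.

add(-2) | mul(-7) | abs

Check, running the answer program on each example:
  -16 -> -18 -> 126 -> 126
  21 -> 19 -> -133 -> 133
  3 -> 1 -> -7 -> 7
  -15 -> -17 -> 119 -> 119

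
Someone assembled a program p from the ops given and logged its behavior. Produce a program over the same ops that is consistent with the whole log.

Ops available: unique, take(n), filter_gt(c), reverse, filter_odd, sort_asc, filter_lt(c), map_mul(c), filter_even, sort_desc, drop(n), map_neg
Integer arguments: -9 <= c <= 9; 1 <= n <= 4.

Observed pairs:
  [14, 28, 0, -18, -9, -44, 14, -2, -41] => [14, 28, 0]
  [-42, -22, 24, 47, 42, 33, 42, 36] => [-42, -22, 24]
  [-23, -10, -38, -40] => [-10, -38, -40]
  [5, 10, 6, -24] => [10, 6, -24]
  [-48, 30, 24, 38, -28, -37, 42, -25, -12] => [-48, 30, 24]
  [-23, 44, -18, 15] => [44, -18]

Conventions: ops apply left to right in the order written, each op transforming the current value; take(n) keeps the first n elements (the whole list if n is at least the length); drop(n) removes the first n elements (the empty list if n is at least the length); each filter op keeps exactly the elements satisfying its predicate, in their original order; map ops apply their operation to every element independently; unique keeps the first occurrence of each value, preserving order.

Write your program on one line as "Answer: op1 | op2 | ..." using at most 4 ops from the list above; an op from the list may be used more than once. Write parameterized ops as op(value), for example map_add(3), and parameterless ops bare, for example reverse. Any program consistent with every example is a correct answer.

take(4) | filter_even | take(3)

Check, running the answer program on each example:
  [14, 28, 0, -18, -9, -44, 14, -2, -41] -> [14, 28, 0, -18] -> [14, 28, 0, -18] -> [14, 28, 0]
  [-42, -22, 24, 47, 42, 33, 42, 36] -> [-42, -22, 24, 47] -> [-42, -22, 24] -> [-42, -22, 24]
  [-23, -10, -38, -40] -> [-23, -10, -38, -40] -> [-10, -38, -40] -> [-10, -38, -40]
  [5, 10, 6, -24] -> [5, 10, 6, -24] -> [10, 6, -24] -> [10, 6, -24]
  [-48, 30, 24, 38, -28, -37, 42, -25, -12] -> [-48, 30, 24, 38] -> [-48, 30, 24, 38] -> [-48, 30, 24]
  [-23, 44, -18, 15] -> [-23, 44, -18, 15] -> [44, -18] -> [44, -18]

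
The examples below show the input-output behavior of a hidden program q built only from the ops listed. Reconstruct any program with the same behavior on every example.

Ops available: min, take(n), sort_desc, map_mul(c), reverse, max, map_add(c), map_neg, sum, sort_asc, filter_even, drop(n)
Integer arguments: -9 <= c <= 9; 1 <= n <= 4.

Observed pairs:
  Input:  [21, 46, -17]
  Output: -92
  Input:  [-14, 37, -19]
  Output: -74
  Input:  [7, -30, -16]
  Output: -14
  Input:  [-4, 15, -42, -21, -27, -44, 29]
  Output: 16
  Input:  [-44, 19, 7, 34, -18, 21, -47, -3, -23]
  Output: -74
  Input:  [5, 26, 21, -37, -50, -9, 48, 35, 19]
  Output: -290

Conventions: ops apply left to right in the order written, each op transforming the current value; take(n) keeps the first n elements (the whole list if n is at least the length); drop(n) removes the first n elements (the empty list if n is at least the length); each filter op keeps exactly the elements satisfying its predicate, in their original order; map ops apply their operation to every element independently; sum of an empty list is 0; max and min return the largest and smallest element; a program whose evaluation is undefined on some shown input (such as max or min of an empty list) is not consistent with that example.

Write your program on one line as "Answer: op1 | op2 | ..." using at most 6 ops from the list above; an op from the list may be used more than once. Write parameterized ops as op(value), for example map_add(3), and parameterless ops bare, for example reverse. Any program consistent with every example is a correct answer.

reverse | sort_asc | map_neg | map_mul(2) | drop(2) | sum

Check, running the answer program on each example:
  [21, 46, -17] -> [-17, 46, 21] -> [-17, 21, 46] -> [17, -21, -46] -> [34, -42, -92] -> [-92] -> -92
  [-14, 37, -19] -> [-19, 37, -14] -> [-19, -14, 37] -> [19, 14, -37] -> [38, 28, -74] -> [-74] -> -74
  [7, -30, -16] -> [-16, -30, 7] -> [-30, -16, 7] -> [30, 16, -7] -> [60, 32, -14] -> [-14] -> -14
  [-4, 15, -42, -21, -27, -44, 29] -> [29, -44, -27, -21, -42, 15, -4] -> [-44, -42, -27, -21, -4, 15, 29] -> [44, 42, 27, 21, 4, -15, -29] -> [88, 84, 54, 42, 8, -30, -58] -> [54, 42, 8, -30, -58] -> 16
  [-44, 19, 7, 34, -18, 21, -47, -3, -23] -> [-23, -3, -47, 21, -18, 34, 7, 19, -44] -> [-47, -44, -23, -18, -3, 7, 19, 21, 34] -> [47, 44, 23, 18, 3, -7, -19, -21, -34] -> [94, 88, 46, 36, 6, -14, -38, -42, -68] -> [46, 36, 6, -14, -38, -42, -68] -> -74
  [5, 26, 21, -37, -50, -9, 48, 35, 19] -> [19, 35, 48, -9, -50, -37, 21, 26, 5] -> [-50, -37, -9, 5, 19, 21, 26, 35, 48] -> [50, 37, 9, -5, -19, -21, -26, -35, -48] -> [100, 74, 18, -10, -38, -42, -52, -70, -96] -> [18, -10, -38, -42, -52, -70, -96] -> -290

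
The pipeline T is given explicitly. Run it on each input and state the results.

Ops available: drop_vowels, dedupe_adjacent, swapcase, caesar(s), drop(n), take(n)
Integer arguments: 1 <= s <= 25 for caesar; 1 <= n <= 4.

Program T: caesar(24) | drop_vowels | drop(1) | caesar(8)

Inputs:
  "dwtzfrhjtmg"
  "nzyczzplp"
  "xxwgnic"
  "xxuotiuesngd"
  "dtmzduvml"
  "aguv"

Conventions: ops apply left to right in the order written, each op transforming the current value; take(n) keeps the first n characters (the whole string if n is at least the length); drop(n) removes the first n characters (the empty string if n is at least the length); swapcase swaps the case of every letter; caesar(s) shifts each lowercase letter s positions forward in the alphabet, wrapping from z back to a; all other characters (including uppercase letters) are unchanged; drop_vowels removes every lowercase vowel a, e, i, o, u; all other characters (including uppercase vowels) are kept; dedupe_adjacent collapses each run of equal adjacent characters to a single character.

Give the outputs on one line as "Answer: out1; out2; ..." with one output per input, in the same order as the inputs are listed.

Execution, op by op:
  "dwtzfrhjtmg" -> "burxdpfhrke" -> "brxdpfhrk" -> "rxdpfhrk" -> "zflxnpzs"
  "nzyczzplp" -> "lxwaxxnjn" -> "lxwxxnjn" -> "xwxxnjn" -> "feffvrv"
  "xxwgnic" -> "vvuelga" -> "vvlg" -> "vlg" -> "dto"
  "xxuotiuesngd" -> "vvsmrgscqleb" -> "vvsmrgscqlb" -> "vsmrgscqlb" -> "dauzoakytj"
  "dtmzduvml" -> "brkxbstkj" -> "brkxbstkj" -> "rkxbstkj" -> "zsfjabsr"
  "aguv" -> "yest" -> "yst" -> "st" -> "ab"

"zflxnpzs"; "feffvrv"; "dto"; "dauzoakytj"; "zsfjabsr"; "ab"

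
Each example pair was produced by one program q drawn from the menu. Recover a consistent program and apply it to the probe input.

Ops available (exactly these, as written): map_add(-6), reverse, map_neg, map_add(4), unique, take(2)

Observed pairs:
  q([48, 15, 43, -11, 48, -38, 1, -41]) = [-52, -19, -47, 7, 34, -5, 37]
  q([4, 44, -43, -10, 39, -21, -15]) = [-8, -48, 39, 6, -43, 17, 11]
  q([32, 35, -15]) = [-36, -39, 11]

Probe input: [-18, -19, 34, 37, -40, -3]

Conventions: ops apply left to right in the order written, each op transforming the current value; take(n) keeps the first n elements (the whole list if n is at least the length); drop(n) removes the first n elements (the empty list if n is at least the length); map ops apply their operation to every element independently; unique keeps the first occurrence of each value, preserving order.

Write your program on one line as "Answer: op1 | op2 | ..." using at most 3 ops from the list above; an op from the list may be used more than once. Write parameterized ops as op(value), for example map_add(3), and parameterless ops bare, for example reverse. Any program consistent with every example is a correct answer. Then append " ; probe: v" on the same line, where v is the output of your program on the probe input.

unique | map_add(4) | map_neg ; probe: [14, 15, -38, -41, 36, -1]

Check, running the answer program on each example:
  [48, 15, 43, -11, 48, -38, 1, -41] -> [48, 15, 43, -11, -38, 1, -41] -> [52, 19, 47, -7, -34, 5, -37] -> [-52, -19, -47, 7, 34, -5, 37]
  [4, 44, -43, -10, 39, -21, -15] -> [4, 44, -43, -10, 39, -21, -15] -> [8, 48, -39, -6, 43, -17, -11] -> [-8, -48, 39, 6, -43, 17, 11]
  [32, 35, -15] -> [32, 35, -15] -> [36, 39, -11] -> [-36, -39, 11]
  probe: [-18, -19, 34, 37, -40, -3] -> [-18, -19, 34, 37, -40, -3] -> [-14, -15, 38, 41, -36, 1] -> [14, 15, -38, -41, 36, -1]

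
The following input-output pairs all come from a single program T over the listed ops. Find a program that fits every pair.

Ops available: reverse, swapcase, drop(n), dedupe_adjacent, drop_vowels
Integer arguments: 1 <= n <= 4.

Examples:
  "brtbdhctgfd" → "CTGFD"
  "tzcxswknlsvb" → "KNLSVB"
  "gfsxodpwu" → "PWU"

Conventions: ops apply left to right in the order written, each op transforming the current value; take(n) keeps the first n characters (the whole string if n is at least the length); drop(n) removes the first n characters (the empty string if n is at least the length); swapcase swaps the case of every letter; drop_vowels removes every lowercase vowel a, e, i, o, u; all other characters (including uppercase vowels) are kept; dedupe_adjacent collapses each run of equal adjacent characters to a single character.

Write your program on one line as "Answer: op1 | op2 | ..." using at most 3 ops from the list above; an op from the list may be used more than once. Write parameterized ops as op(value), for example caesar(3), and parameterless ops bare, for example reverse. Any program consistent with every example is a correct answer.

drop(3) | swapcase | drop(3)

Check, running the answer program on each example:
  "brtbdhctgfd" -> "bdhctgfd" -> "BDHCTGFD" -> "CTGFD"
  "tzcxswknlsvb" -> "xswknlsvb" -> "XSWKNLSVB" -> "KNLSVB"
  "gfsxodpwu" -> "xodpwu" -> "XODPWU" -> "PWU"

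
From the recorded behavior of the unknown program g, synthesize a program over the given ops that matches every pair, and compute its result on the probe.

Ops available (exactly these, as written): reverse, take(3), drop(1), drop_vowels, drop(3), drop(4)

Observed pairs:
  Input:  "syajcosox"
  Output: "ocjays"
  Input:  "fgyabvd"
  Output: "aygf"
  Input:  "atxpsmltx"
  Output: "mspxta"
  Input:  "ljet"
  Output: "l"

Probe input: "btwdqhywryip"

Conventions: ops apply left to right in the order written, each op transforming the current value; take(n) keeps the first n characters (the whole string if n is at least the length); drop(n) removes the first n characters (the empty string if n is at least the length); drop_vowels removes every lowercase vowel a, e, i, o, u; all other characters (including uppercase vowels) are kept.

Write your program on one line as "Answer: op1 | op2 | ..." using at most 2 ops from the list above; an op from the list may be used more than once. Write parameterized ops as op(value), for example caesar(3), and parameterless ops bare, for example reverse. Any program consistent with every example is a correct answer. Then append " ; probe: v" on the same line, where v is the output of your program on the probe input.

reverse | drop(3) ; probe: "rwyhqdwtb"

Check, running the answer program on each example:
  "syajcosox" -> "xosocjays" -> "ocjays"
  "fgyabvd" -> "dvbaygf" -> "aygf"
  "atxpsmltx" -> "xtlmspxta" -> "mspxta"
  "ljet" -> "tejl" -> "l"
  probe: "btwdqhywryip" -> "piyrwyhqdwtb" -> "rwyhqdwtb"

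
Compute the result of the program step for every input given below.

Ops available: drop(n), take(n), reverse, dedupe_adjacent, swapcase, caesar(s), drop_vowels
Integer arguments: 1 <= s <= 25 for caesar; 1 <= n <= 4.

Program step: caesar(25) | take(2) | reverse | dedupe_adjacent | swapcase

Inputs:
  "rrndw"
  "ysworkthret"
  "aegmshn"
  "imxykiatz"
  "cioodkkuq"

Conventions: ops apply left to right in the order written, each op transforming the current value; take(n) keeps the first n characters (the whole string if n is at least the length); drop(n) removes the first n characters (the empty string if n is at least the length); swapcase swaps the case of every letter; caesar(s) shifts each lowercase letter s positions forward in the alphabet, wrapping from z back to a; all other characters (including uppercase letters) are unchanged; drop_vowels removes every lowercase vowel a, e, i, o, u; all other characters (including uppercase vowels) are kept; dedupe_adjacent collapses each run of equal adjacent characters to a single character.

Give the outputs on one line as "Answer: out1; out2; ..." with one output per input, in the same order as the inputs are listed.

"Q"; "RX"; "DZ"; "LH"; "HB"

Execution, op by op:
  "rrndw" -> "qqmcv" -> "qq" -> "qq" -> "q" -> "Q"
  "ysworkthret" -> "xrvnqjsgqds" -> "xr" -> "rx" -> "rx" -> "RX"
  "aegmshn" -> "zdflrgm" -> "zd" -> "dz" -> "dz" -> "DZ"
  "imxykiatz" -> "hlwxjhzsy" -> "hl" -> "lh" -> "lh" -> "LH"
  "cioodkkuq" -> "bhnncjjtp" -> "bh" -> "hb" -> "hb" -> "HB"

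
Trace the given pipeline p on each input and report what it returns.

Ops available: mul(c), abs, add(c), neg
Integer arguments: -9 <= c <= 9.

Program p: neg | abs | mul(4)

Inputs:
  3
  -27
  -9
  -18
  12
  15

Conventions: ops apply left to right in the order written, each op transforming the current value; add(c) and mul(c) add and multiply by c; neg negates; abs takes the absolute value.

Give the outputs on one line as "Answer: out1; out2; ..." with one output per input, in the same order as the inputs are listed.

12; 108; 36; 72; 48; 60

Execution, op by op:
  3 -> -3 -> 3 -> 12
  -27 -> 27 -> 27 -> 108
  -9 -> 9 -> 9 -> 36
  -18 -> 18 -> 18 -> 72
  12 -> -12 -> 12 -> 48
  15 -> -15 -> 15 -> 60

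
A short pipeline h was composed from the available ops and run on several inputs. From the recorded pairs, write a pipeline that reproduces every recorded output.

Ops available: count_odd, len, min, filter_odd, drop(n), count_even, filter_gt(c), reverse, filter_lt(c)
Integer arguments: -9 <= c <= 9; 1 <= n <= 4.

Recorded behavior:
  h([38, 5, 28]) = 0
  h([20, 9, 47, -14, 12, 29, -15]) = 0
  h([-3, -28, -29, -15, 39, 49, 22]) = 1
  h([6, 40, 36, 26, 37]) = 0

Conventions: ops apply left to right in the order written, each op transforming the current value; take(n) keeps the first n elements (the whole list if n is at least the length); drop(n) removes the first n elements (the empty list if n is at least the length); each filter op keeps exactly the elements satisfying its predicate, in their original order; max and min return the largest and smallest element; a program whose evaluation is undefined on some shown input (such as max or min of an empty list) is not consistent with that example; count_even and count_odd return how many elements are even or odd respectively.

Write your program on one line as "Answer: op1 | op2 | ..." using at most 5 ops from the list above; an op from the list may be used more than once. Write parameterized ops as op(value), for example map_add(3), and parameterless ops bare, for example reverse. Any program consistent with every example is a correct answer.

filter_lt(-1) | filter_odd | drop(2) | len

Check, running the answer program on each example:
  [38, 5, 28] -> [] -> [] -> [] -> 0
  [20, 9, 47, -14, 12, 29, -15] -> [-14, -15] -> [-15] -> [] -> 0
  [-3, -28, -29, -15, 39, 49, 22] -> [-3, -28, -29, -15] -> [-3, -29, -15] -> [-15] -> 1
  [6, 40, 36, 26, 37] -> [] -> [] -> [] -> 0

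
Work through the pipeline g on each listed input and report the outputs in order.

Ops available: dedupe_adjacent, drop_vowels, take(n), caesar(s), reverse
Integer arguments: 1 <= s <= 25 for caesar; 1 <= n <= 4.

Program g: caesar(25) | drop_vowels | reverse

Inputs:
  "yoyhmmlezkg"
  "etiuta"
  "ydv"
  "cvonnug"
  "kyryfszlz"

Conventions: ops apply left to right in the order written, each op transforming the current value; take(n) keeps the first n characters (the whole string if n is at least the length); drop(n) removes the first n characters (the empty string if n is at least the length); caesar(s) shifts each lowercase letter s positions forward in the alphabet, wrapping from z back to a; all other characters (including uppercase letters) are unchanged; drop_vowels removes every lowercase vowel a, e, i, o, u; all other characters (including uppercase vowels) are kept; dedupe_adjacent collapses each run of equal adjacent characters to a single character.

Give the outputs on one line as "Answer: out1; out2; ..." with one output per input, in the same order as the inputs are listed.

"fjydkllgxnx"; "zsthsd"; "cx"; "ftmmnb"; "ykyrxqxj"

Execution, op by op:
  "yoyhmmlezkg" -> "xnxgllkdyjf" -> "xnxgllkdyjf" -> "fjydkllgxnx"
  "etiuta" -> "dshtsz" -> "dshtsz" -> "zsthsd"
  "ydv" -> "xcu" -> "xc" -> "cx"
  "cvonnug" -> "bunmmtf" -> "bnmmtf" -> "ftmmnb"
  "kyryfszlz" -> "jxqxeryky" -> "jxqxryky" -> "ykyrxqxj"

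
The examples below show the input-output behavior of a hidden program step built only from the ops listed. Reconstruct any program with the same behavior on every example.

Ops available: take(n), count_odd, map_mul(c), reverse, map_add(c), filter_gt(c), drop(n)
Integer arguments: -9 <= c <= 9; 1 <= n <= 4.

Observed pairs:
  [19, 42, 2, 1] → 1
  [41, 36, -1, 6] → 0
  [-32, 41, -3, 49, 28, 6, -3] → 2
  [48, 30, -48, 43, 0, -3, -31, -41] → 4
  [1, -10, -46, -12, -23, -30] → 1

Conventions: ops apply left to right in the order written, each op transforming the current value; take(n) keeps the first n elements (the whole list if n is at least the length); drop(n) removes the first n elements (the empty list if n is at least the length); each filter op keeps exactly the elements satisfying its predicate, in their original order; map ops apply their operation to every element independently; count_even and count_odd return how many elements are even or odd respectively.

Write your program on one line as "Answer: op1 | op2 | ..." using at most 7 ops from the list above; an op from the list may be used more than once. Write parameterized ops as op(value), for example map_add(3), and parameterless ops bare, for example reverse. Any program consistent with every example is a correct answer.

map_add(-6) | map_mul(-3) | map_add(4) | drop(3) | reverse | count_odd

Check, running the answer program on each example:
  [19, 42, 2, 1] -> [13, 36, -4, -5] -> [-39, -108, 12, 15] -> [-35, -104, 16, 19] -> [19] -> [19] -> 1
  [41, 36, -1, 6] -> [35, 30, -7, 0] -> [-105, -90, 21, 0] -> [-101, -86, 25, 4] -> [4] -> [4] -> 0
  [-32, 41, -3, 49, 28, 6, -3] -> [-38, 35, -9, 43, 22, 0, -9] -> [114, -105, 27, -129, -66, 0, 27] -> [118, -101, 31, -125, -62, 4, 31] -> [-125, -62, 4, 31] -> [31, 4, -62, -125] -> 2
  [48, 30, -48, 43, 0, -3, -31, -41] -> [42, 24, -54, 37, -6, -9, -37, -47] -> [-126, -72, 162, -111, 18, 27, 111, 141] -> [-122, -68, 166, -107, 22, 31, 115, 145] -> [-107, 22, 31, 115, 145] -> [145, 115, 31, 22, -107] -> 4
  [1, -10, -46, -12, -23, -30] -> [-5, -16, -52, -18, -29, -36] -> [15, 48, 156, 54, 87, 108] -> [19, 52, 160, 58, 91, 112] -> [58, 91, 112] -> [112, 91, 58] -> 1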